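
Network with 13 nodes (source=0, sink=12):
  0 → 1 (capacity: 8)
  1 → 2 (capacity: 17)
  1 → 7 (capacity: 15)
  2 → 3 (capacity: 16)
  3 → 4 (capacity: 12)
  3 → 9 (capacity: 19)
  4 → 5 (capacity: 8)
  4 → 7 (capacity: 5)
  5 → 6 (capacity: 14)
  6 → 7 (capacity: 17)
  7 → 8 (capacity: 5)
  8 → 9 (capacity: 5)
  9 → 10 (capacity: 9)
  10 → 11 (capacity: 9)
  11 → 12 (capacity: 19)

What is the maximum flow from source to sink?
Maximum flow = 8

Max flow: 8

Flow assignment:
  0 → 1: 8/8
  1 → 2: 8/17
  2 → 3: 8/16
  3 → 9: 8/19
  9 → 10: 8/9
  10 → 11: 8/9
  11 → 12: 8/19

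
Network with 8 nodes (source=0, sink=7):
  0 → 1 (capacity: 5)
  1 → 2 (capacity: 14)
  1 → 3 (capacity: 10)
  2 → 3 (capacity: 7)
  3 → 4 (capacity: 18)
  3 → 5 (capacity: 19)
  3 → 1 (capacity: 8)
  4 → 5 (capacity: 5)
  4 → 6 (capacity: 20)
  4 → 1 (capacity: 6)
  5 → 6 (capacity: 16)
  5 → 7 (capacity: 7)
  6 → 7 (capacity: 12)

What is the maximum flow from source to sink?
Maximum flow = 5

Max flow: 5

Flow assignment:
  0 → 1: 5/5
  1 → 3: 5/10
  3 → 5: 5/19
  5 → 7: 5/7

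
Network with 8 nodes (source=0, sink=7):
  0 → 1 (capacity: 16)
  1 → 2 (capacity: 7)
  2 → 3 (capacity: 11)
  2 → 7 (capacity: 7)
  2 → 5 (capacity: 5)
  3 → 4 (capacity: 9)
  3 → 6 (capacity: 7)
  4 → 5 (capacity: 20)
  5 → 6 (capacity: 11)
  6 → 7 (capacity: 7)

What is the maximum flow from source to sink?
Maximum flow = 7

Max flow: 7

Flow assignment:
  0 → 1: 7/16
  1 → 2: 7/7
  2 → 7: 7/7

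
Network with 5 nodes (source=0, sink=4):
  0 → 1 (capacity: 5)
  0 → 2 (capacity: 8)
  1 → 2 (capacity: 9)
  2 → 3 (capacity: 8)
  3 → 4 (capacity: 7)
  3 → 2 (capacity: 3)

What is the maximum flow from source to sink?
Maximum flow = 7

Max flow: 7

Flow assignment:
  0 → 1: 5/5
  0 → 2: 2/8
  1 → 2: 5/9
  2 → 3: 7/8
  3 → 4: 7/7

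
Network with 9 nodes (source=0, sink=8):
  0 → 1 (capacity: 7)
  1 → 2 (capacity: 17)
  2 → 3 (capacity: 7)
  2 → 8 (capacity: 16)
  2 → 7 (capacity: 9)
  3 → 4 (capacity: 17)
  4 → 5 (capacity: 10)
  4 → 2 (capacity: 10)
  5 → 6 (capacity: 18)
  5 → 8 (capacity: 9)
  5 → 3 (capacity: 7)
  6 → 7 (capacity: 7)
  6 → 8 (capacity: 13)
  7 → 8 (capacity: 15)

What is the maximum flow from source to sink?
Maximum flow = 7

Max flow: 7

Flow assignment:
  0 → 1: 7/7
  1 → 2: 7/17
  2 → 8: 7/16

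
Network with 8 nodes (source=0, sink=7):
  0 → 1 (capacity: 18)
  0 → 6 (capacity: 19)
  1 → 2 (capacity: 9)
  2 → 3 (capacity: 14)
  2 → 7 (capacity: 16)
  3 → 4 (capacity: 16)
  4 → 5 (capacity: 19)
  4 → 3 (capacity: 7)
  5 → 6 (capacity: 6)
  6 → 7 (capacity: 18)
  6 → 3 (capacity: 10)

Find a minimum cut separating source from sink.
Min cut value = 27, edges: (1,2), (6,7)

Min cut value: 27
Partition: S = [0, 1, 3, 4, 5, 6], T = [2, 7]
Cut edges: (1,2), (6,7)

By max-flow min-cut theorem, max flow = min cut = 27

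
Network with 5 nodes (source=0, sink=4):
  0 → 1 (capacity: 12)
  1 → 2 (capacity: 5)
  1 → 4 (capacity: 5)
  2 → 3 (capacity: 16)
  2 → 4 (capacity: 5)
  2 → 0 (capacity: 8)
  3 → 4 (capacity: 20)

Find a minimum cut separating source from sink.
Min cut value = 10, edges: (1,2), (1,4)

Min cut value: 10
Partition: S = [0, 1], T = [2, 3, 4]
Cut edges: (1,2), (1,4)

By max-flow min-cut theorem, max flow = min cut = 10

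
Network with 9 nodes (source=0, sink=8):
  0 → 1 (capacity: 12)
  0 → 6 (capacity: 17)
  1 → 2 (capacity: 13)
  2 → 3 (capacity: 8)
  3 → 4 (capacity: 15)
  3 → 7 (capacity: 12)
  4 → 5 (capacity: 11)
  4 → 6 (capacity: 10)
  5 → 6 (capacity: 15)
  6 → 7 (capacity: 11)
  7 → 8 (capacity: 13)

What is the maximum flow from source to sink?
Maximum flow = 13

Max flow: 13

Flow assignment:
  0 → 1: 8/12
  0 → 6: 5/17
  1 → 2: 8/13
  2 → 3: 8/8
  3 → 7: 8/12
  6 → 7: 5/11
  7 → 8: 13/13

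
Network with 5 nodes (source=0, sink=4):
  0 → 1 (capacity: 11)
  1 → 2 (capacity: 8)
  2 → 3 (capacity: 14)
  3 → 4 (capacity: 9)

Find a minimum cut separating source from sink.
Min cut value = 8, edges: (1,2)

Min cut value: 8
Partition: S = [0, 1], T = [2, 3, 4]
Cut edges: (1,2)

By max-flow min-cut theorem, max flow = min cut = 8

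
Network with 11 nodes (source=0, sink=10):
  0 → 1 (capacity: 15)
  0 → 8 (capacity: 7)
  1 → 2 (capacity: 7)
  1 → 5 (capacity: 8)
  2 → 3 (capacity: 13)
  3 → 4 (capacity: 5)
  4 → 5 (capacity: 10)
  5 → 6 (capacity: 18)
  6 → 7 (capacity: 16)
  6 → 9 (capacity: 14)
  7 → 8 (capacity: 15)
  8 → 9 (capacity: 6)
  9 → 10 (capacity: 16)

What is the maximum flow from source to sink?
Maximum flow = 16

Max flow: 16

Flow assignment:
  0 → 1: 13/15
  0 → 8: 3/7
  1 → 2: 5/7
  1 → 5: 8/8
  2 → 3: 5/13
  3 → 4: 5/5
  4 → 5: 5/10
  5 → 6: 13/18
  6 → 9: 13/14
  8 → 9: 3/6
  9 → 10: 16/16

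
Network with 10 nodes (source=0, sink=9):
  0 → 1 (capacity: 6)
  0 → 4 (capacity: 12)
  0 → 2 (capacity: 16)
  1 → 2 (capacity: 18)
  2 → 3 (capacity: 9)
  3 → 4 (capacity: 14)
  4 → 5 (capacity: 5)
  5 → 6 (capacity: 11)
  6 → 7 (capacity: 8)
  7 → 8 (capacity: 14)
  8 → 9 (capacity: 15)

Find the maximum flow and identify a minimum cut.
Max flow = 5, Min cut edges: (4,5)

Maximum flow: 5
Minimum cut: (4,5)
Partition: S = [0, 1, 2, 3, 4], T = [5, 6, 7, 8, 9]

Max-flow min-cut theorem verified: both equal 5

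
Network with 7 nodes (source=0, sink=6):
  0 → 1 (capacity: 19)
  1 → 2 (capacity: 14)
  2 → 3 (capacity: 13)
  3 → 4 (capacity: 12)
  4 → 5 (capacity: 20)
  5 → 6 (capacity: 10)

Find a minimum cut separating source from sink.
Min cut value = 10, edges: (5,6)

Min cut value: 10
Partition: S = [0, 1, 2, 3, 4, 5], T = [6]
Cut edges: (5,6)

By max-flow min-cut theorem, max flow = min cut = 10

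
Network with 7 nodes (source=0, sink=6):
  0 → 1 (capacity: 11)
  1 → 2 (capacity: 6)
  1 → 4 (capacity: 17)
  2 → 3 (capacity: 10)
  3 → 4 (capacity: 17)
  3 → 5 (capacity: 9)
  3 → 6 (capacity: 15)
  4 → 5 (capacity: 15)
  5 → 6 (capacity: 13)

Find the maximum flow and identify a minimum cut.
Max flow = 11, Min cut edges: (0,1)

Maximum flow: 11
Minimum cut: (0,1)
Partition: S = [0], T = [1, 2, 3, 4, 5, 6]

Max-flow min-cut theorem verified: both equal 11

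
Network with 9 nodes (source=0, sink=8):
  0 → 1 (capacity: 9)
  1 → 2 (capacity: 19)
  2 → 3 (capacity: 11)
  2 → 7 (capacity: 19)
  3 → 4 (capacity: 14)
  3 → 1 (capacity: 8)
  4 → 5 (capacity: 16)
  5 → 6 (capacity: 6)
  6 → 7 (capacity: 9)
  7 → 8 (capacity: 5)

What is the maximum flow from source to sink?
Maximum flow = 5

Max flow: 5

Flow assignment:
  0 → 1: 5/9
  1 → 2: 5/19
  2 → 7: 5/19
  7 → 8: 5/5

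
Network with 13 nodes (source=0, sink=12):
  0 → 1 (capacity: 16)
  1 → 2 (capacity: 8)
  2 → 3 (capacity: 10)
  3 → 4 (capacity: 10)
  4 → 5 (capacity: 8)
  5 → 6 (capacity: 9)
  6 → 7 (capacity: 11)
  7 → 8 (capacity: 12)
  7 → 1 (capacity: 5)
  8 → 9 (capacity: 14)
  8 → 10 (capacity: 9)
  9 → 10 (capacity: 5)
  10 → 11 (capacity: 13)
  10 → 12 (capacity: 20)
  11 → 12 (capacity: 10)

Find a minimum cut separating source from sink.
Min cut value = 8, edges: (4,5)

Min cut value: 8
Partition: S = [0, 1, 2, 3, 4], T = [5, 6, 7, 8, 9, 10, 11, 12]
Cut edges: (4,5)

By max-flow min-cut theorem, max flow = min cut = 8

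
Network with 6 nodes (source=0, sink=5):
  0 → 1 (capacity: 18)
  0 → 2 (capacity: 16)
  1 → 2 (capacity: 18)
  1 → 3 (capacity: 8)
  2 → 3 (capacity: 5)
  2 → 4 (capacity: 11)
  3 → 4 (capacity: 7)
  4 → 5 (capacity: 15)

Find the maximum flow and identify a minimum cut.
Max flow = 15, Min cut edges: (4,5)

Maximum flow: 15
Minimum cut: (4,5)
Partition: S = [0, 1, 2, 3, 4], T = [5]

Max-flow min-cut theorem verified: both equal 15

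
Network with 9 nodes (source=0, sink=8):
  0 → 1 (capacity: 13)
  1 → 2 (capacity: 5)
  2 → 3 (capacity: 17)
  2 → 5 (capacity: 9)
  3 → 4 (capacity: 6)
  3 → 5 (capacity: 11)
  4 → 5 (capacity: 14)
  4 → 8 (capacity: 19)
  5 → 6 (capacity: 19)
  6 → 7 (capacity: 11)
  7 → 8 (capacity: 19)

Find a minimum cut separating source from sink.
Min cut value = 5, edges: (1,2)

Min cut value: 5
Partition: S = [0, 1], T = [2, 3, 4, 5, 6, 7, 8]
Cut edges: (1,2)

By max-flow min-cut theorem, max flow = min cut = 5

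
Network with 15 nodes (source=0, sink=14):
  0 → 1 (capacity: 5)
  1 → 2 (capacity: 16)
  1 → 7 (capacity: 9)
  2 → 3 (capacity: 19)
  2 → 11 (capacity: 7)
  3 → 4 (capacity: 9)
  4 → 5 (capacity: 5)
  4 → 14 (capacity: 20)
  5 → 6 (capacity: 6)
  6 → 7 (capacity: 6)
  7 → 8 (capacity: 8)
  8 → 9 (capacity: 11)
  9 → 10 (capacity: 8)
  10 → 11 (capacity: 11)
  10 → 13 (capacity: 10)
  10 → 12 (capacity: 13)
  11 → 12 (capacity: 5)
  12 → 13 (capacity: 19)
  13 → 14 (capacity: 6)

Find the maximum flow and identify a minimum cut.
Max flow = 5, Min cut edges: (0,1)

Maximum flow: 5
Minimum cut: (0,1)
Partition: S = [0], T = [1, 2, 3, 4, 5, 6, 7, 8, 9, 10, 11, 12, 13, 14]

Max-flow min-cut theorem verified: both equal 5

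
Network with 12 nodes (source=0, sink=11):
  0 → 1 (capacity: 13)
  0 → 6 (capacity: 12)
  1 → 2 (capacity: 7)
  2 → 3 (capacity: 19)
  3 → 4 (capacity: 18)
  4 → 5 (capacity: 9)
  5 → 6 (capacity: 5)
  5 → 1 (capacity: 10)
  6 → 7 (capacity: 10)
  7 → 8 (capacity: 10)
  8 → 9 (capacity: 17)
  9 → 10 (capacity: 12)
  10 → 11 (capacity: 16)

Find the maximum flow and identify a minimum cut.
Max flow = 10, Min cut edges: (7,8)

Maximum flow: 10
Minimum cut: (7,8)
Partition: S = [0, 1, 2, 3, 4, 5, 6, 7], T = [8, 9, 10, 11]

Max-flow min-cut theorem verified: both equal 10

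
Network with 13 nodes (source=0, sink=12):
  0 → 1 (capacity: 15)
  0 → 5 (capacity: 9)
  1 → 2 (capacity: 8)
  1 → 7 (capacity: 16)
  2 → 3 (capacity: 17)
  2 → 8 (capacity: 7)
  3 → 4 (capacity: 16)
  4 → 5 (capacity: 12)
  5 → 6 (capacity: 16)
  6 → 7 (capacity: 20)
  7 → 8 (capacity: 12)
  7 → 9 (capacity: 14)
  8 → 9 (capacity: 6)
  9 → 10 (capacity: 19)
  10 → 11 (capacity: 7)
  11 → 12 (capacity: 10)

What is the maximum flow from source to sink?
Maximum flow = 7

Max flow: 7

Flow assignment:
  0 → 5: 7/9
  5 → 6: 7/16
  6 → 7: 7/20
  7 → 8: 6/12
  7 → 9: 1/14
  8 → 9: 6/6
  9 → 10: 7/19
  10 → 11: 7/7
  11 → 12: 7/10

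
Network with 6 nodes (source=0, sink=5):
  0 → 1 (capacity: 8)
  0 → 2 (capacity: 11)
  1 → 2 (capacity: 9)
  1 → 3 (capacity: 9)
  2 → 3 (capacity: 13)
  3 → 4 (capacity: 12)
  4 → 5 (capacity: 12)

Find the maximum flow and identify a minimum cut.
Max flow = 12, Min cut edges: (4,5)

Maximum flow: 12
Minimum cut: (4,5)
Partition: S = [0, 1, 2, 3, 4], T = [5]

Max-flow min-cut theorem verified: both equal 12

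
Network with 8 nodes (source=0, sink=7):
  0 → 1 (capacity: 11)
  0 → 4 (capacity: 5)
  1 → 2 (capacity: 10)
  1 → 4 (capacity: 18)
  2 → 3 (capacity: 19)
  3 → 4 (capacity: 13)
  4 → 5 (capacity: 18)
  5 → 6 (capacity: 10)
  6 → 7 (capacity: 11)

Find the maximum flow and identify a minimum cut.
Max flow = 10, Min cut edges: (5,6)

Maximum flow: 10
Minimum cut: (5,6)
Partition: S = [0, 1, 2, 3, 4, 5], T = [6, 7]

Max-flow min-cut theorem verified: both equal 10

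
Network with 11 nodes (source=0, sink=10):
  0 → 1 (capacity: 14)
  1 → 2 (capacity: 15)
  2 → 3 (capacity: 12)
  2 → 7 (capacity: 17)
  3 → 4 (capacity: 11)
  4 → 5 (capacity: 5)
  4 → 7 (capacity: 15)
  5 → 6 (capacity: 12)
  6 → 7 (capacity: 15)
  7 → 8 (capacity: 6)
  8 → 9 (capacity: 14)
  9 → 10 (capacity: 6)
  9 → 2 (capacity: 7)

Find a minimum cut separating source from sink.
Min cut value = 6, edges: (9,10)

Min cut value: 6
Partition: S = [0, 1, 2, 3, 4, 5, 6, 7, 8, 9], T = [10]
Cut edges: (9,10)

By max-flow min-cut theorem, max flow = min cut = 6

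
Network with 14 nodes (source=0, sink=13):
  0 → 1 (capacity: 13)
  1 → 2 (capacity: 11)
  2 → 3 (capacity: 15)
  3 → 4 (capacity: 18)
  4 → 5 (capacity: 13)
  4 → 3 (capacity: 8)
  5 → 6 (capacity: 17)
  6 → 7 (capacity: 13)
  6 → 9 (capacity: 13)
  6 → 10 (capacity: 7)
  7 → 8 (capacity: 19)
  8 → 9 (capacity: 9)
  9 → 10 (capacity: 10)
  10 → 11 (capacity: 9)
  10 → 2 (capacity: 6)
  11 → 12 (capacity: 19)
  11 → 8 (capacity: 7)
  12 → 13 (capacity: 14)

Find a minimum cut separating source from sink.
Min cut value = 9, edges: (10,11)

Min cut value: 9
Partition: S = [0, 1, 2, 3, 4, 5, 6, 7, 8, 9, 10], T = [11, 12, 13]
Cut edges: (10,11)

By max-flow min-cut theorem, max flow = min cut = 9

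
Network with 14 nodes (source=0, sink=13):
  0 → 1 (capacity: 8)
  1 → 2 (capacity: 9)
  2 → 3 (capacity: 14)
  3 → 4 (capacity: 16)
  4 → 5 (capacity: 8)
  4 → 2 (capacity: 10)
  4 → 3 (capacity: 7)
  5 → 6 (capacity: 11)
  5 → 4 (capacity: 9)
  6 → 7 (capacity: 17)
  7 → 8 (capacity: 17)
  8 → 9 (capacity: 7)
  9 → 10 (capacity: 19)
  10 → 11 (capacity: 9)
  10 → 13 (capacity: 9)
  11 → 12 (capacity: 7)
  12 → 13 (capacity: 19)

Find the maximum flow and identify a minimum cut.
Max flow = 7, Min cut edges: (8,9)

Maximum flow: 7
Minimum cut: (8,9)
Partition: S = [0, 1, 2, 3, 4, 5, 6, 7, 8], T = [9, 10, 11, 12, 13]

Max-flow min-cut theorem verified: both equal 7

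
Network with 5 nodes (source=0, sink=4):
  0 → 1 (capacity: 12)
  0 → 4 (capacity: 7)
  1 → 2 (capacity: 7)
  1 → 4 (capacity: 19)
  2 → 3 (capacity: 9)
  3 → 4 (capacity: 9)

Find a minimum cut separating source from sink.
Min cut value = 19, edges: (0,1), (0,4)

Min cut value: 19
Partition: S = [0], T = [1, 2, 3, 4]
Cut edges: (0,1), (0,4)

By max-flow min-cut theorem, max flow = min cut = 19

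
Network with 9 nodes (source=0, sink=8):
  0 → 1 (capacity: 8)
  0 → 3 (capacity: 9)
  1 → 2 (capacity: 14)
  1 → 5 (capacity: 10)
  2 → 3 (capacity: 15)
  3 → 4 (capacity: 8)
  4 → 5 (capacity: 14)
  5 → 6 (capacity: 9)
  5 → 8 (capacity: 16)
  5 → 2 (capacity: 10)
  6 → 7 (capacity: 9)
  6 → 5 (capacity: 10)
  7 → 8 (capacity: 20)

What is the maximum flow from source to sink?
Maximum flow = 16

Max flow: 16

Flow assignment:
  0 → 1: 8/8
  0 → 3: 8/9
  1 → 5: 8/10
  3 → 4: 8/8
  4 → 5: 8/14
  5 → 8: 16/16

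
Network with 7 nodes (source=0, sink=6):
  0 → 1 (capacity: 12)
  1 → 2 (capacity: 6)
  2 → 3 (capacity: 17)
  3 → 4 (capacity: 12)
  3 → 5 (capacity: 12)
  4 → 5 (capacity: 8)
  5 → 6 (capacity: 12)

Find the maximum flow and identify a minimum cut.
Max flow = 6, Min cut edges: (1,2)

Maximum flow: 6
Minimum cut: (1,2)
Partition: S = [0, 1], T = [2, 3, 4, 5, 6]

Max-flow min-cut theorem verified: both equal 6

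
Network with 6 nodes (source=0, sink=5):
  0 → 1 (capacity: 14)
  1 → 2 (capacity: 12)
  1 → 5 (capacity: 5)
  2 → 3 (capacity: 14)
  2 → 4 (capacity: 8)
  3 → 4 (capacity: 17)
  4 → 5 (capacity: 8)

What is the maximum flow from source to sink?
Maximum flow = 13

Max flow: 13

Flow assignment:
  0 → 1: 13/14
  1 → 2: 8/12
  1 → 5: 5/5
  2 → 4: 8/8
  4 → 5: 8/8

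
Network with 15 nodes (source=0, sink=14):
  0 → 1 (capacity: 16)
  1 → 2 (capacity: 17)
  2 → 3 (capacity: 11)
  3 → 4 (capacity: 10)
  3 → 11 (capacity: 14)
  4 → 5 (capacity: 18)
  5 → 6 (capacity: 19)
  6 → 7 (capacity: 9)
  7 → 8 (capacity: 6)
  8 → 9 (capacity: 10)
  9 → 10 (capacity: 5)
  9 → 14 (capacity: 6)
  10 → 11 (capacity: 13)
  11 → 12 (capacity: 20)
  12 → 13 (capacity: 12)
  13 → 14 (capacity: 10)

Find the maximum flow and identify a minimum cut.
Max flow = 11, Min cut edges: (2,3)

Maximum flow: 11
Minimum cut: (2,3)
Partition: S = [0, 1, 2], T = [3, 4, 5, 6, 7, 8, 9, 10, 11, 12, 13, 14]

Max-flow min-cut theorem verified: both equal 11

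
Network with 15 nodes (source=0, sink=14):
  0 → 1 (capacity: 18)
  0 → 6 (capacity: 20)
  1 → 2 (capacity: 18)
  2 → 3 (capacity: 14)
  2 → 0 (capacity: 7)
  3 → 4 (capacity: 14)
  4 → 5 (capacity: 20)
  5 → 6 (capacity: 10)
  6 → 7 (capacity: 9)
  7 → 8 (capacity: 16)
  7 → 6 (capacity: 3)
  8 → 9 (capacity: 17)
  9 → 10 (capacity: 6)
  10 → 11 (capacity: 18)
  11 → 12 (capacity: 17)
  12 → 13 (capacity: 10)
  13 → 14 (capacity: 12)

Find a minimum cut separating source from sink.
Min cut value = 6, edges: (9,10)

Min cut value: 6
Partition: S = [0, 1, 2, 3, 4, 5, 6, 7, 8, 9], T = [10, 11, 12, 13, 14]
Cut edges: (9,10)

By max-flow min-cut theorem, max flow = min cut = 6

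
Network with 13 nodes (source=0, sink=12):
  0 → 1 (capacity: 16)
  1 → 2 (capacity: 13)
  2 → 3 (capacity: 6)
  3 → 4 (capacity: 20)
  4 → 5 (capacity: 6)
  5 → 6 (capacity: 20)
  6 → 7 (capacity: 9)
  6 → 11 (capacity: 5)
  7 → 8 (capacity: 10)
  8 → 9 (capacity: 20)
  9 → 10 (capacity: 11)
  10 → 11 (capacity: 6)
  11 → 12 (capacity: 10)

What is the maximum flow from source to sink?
Maximum flow = 6

Max flow: 6

Flow assignment:
  0 → 1: 6/16
  1 → 2: 6/13
  2 → 3: 6/6
  3 → 4: 6/20
  4 → 5: 6/6
  5 → 6: 6/20
  6 → 7: 1/9
  6 → 11: 5/5
  7 → 8: 1/10
  8 → 9: 1/20
  9 → 10: 1/11
  10 → 11: 1/6
  11 → 12: 6/10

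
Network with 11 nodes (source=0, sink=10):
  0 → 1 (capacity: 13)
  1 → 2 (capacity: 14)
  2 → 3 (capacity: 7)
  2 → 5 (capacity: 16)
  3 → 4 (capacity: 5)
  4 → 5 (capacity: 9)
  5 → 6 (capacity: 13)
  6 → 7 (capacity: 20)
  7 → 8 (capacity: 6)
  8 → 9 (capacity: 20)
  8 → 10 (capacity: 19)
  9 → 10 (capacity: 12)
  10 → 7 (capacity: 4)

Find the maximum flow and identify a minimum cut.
Max flow = 6, Min cut edges: (7,8)

Maximum flow: 6
Minimum cut: (7,8)
Partition: S = [0, 1, 2, 3, 4, 5, 6, 7], T = [8, 9, 10]

Max-flow min-cut theorem verified: both equal 6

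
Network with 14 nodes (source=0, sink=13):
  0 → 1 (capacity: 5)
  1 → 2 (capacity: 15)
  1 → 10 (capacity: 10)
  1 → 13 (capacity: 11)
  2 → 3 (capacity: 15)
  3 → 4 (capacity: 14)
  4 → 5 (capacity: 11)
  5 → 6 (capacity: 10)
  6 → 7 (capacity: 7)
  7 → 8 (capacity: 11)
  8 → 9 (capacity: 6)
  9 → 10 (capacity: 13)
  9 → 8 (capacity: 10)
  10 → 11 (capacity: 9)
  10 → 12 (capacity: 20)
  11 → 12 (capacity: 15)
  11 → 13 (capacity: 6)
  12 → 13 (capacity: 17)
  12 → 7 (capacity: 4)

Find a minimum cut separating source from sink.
Min cut value = 5, edges: (0,1)

Min cut value: 5
Partition: S = [0], T = [1, 2, 3, 4, 5, 6, 7, 8, 9, 10, 11, 12, 13]
Cut edges: (0,1)

By max-flow min-cut theorem, max flow = min cut = 5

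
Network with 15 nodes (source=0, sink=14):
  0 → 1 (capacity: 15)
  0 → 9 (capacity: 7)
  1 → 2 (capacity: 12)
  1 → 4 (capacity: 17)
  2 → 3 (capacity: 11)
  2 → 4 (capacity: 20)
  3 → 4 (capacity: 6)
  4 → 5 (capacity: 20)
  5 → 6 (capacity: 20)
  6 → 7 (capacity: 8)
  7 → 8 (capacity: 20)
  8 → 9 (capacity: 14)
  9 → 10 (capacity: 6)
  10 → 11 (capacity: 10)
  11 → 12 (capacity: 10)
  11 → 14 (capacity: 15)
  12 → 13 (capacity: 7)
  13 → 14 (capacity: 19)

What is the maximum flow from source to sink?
Maximum flow = 6

Max flow: 6

Flow assignment:
  0 → 1: 6/15
  1 → 4: 6/17
  4 → 5: 6/20
  5 → 6: 6/20
  6 → 7: 6/8
  7 → 8: 6/20
  8 → 9: 6/14
  9 → 10: 6/6
  10 → 11: 6/10
  11 → 14: 6/15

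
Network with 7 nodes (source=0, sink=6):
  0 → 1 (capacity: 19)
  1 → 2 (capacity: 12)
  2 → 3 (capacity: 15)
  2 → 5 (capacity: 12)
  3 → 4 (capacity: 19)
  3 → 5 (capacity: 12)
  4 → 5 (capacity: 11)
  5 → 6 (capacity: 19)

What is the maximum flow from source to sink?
Maximum flow = 12

Max flow: 12

Flow assignment:
  0 → 1: 12/19
  1 → 2: 12/12
  2 → 5: 12/12
  5 → 6: 12/19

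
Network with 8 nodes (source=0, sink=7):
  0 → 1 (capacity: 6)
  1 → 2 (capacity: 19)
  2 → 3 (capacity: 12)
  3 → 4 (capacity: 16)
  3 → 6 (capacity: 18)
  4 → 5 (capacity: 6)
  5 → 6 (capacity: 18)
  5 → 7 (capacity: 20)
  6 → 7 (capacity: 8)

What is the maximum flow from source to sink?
Maximum flow = 6

Max flow: 6

Flow assignment:
  0 → 1: 6/6
  1 → 2: 6/19
  2 → 3: 6/12
  3 → 6: 6/18
  6 → 7: 6/8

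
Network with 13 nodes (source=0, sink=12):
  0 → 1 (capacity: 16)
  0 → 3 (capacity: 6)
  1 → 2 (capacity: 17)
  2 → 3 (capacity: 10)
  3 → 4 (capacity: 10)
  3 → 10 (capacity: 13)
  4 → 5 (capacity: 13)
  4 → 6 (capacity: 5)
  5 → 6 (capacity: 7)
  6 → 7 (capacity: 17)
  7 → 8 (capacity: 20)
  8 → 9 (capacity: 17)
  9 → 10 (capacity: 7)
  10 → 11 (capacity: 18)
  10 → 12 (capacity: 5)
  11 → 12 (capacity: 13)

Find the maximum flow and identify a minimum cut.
Max flow = 16, Min cut edges: (0,3), (2,3)

Maximum flow: 16
Minimum cut: (0,3), (2,3)
Partition: S = [0, 1, 2], T = [3, 4, 5, 6, 7, 8, 9, 10, 11, 12]

Max-flow min-cut theorem verified: both equal 16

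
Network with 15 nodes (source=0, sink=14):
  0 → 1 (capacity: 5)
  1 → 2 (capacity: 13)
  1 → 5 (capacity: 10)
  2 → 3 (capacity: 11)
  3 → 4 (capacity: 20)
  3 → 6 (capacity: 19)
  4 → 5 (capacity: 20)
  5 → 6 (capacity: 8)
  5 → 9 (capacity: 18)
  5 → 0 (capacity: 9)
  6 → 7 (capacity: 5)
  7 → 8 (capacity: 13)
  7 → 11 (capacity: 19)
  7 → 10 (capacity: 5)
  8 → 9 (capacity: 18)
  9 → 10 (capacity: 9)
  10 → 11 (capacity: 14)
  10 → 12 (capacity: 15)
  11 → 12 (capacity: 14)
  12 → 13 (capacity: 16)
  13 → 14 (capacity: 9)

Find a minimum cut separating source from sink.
Min cut value = 5, edges: (0,1)

Min cut value: 5
Partition: S = [0], T = [1, 2, 3, 4, 5, 6, 7, 8, 9, 10, 11, 12, 13, 14]
Cut edges: (0,1)

By max-flow min-cut theorem, max flow = min cut = 5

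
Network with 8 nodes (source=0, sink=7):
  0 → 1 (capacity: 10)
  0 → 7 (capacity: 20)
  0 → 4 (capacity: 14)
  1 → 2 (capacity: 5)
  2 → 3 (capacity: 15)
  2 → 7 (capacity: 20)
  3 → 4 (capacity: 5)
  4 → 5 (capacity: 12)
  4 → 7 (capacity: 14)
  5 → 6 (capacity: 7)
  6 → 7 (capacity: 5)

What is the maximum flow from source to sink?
Maximum flow = 39

Max flow: 39

Flow assignment:
  0 → 1: 5/10
  0 → 7: 20/20
  0 → 4: 14/14
  1 → 2: 5/5
  2 → 7: 5/20
  4 → 7: 14/14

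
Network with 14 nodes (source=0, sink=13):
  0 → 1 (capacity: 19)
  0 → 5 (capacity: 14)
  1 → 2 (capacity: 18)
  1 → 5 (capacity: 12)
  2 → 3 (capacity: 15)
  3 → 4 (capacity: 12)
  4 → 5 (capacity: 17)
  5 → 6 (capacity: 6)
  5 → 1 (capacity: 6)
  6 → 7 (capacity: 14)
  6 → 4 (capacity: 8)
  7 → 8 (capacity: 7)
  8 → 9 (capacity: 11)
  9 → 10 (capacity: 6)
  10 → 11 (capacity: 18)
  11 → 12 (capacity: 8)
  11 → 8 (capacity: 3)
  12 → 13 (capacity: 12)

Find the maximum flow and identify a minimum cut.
Max flow = 6, Min cut edges: (9,10)

Maximum flow: 6
Minimum cut: (9,10)
Partition: S = [0, 1, 2, 3, 4, 5, 6, 7, 8, 9], T = [10, 11, 12, 13]

Max-flow min-cut theorem verified: both equal 6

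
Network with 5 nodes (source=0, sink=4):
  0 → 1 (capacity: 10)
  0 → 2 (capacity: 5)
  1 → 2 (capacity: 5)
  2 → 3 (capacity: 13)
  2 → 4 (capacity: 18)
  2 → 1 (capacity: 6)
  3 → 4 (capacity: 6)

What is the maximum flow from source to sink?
Maximum flow = 10

Max flow: 10

Flow assignment:
  0 → 1: 5/10
  0 → 2: 5/5
  1 → 2: 5/5
  2 → 4: 10/18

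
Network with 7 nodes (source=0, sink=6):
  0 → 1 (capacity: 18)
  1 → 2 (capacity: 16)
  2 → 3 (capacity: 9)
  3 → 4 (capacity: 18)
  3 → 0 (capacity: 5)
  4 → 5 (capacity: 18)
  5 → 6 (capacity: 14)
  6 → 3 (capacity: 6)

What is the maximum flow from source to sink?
Maximum flow = 9

Max flow: 9

Flow assignment:
  0 → 1: 9/18
  1 → 2: 9/16
  2 → 3: 9/9
  3 → 4: 9/18
  4 → 5: 9/18
  5 → 6: 9/14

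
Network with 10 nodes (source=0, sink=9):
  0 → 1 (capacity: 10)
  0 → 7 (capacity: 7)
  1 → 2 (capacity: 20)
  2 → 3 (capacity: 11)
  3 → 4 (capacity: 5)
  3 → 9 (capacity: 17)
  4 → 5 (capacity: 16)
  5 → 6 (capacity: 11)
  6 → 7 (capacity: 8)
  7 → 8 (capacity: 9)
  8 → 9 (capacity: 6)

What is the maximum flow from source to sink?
Maximum flow = 16

Max flow: 16

Flow assignment:
  0 → 1: 10/10
  0 → 7: 6/7
  1 → 2: 10/20
  2 → 3: 10/11
  3 → 9: 10/17
  7 → 8: 6/9
  8 → 9: 6/6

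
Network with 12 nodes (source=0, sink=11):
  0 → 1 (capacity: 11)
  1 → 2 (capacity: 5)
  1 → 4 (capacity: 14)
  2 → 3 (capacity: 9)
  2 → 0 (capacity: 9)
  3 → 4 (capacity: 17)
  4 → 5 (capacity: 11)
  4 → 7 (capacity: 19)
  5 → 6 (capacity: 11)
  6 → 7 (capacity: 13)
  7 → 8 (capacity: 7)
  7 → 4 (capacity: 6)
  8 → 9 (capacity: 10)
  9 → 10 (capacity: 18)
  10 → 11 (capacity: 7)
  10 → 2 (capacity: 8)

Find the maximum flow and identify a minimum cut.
Max flow = 7, Min cut edges: (10,11)

Maximum flow: 7
Minimum cut: (10,11)
Partition: S = [0, 1, 2, 3, 4, 5, 6, 7, 8, 9, 10], T = [11]

Max-flow min-cut theorem verified: both equal 7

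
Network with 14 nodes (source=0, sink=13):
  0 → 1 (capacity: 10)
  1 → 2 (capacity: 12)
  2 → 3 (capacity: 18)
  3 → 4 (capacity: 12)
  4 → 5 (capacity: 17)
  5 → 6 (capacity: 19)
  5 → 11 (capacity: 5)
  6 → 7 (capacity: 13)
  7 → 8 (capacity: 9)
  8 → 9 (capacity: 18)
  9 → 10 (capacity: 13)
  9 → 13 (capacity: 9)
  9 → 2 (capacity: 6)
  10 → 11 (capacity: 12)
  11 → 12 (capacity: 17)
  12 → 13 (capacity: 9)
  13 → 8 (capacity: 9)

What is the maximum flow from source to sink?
Maximum flow = 10

Max flow: 10

Flow assignment:
  0 → 1: 10/10
  1 → 2: 10/12
  2 → 3: 10/18
  3 → 4: 10/12
  4 → 5: 10/17
  5 → 6: 5/19
  5 → 11: 5/5
  6 → 7: 5/13
  7 → 8: 5/9
  8 → 9: 5/18
  9 → 13: 5/9
  11 → 12: 5/17
  12 → 13: 5/9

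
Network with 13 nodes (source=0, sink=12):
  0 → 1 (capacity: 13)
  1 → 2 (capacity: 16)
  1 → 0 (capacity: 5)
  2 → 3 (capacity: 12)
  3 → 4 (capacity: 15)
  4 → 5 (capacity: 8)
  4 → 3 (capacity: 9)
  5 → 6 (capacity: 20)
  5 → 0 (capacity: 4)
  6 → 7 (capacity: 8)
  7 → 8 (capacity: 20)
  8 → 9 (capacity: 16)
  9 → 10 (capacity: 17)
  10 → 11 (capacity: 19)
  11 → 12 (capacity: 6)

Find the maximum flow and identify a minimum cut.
Max flow = 6, Min cut edges: (11,12)

Maximum flow: 6
Minimum cut: (11,12)
Partition: S = [0, 1, 2, 3, 4, 5, 6, 7, 8, 9, 10, 11], T = [12]

Max-flow min-cut theorem verified: both equal 6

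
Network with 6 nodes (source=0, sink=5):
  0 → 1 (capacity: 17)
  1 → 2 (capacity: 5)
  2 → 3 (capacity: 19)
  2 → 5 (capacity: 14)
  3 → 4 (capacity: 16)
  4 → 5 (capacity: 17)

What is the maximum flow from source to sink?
Maximum flow = 5

Max flow: 5

Flow assignment:
  0 → 1: 5/17
  1 → 2: 5/5
  2 → 5: 5/14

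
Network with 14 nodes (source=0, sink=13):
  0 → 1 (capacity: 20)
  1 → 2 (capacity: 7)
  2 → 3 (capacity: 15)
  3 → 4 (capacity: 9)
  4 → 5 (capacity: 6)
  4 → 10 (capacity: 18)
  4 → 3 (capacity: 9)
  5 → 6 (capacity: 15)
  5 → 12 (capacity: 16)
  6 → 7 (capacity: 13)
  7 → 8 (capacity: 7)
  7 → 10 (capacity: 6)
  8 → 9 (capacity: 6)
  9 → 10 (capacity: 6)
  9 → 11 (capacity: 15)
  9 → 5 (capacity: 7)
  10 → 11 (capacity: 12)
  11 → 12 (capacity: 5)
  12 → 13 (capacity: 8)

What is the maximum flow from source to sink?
Maximum flow = 7

Max flow: 7

Flow assignment:
  0 → 1: 7/20
  1 → 2: 7/7
  2 → 3: 7/15
  3 → 4: 7/9
  4 → 5: 6/6
  4 → 10: 1/18
  5 → 12: 6/16
  10 → 11: 1/12
  11 → 12: 1/5
  12 → 13: 7/8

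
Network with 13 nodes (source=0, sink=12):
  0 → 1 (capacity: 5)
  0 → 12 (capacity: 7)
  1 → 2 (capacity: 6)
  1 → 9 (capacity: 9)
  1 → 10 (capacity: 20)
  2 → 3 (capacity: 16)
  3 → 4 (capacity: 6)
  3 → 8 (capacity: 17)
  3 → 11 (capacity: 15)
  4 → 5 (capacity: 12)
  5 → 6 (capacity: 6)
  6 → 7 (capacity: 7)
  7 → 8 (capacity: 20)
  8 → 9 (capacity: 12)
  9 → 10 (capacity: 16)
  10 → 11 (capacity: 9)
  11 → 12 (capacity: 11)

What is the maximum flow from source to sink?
Maximum flow = 12

Max flow: 12

Flow assignment:
  0 → 1: 5/5
  0 → 12: 7/7
  1 → 10: 5/20
  10 → 11: 5/9
  11 → 12: 5/11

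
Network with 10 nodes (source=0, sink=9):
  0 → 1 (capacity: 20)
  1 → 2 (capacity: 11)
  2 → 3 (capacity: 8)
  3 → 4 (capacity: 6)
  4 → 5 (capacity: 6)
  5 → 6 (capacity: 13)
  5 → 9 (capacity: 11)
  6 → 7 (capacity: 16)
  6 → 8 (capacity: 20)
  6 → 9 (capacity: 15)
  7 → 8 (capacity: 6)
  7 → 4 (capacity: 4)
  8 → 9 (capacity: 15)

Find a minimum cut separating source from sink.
Min cut value = 6, edges: (4,5)

Min cut value: 6
Partition: S = [0, 1, 2, 3, 4], T = [5, 6, 7, 8, 9]
Cut edges: (4,5)

By max-flow min-cut theorem, max flow = min cut = 6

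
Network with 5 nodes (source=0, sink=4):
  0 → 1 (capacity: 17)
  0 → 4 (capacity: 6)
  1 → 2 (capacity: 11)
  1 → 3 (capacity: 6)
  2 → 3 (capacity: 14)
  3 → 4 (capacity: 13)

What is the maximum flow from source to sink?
Maximum flow = 19

Max flow: 19

Flow assignment:
  0 → 1: 13/17
  0 → 4: 6/6
  1 → 2: 7/11
  1 → 3: 6/6
  2 → 3: 7/14
  3 → 4: 13/13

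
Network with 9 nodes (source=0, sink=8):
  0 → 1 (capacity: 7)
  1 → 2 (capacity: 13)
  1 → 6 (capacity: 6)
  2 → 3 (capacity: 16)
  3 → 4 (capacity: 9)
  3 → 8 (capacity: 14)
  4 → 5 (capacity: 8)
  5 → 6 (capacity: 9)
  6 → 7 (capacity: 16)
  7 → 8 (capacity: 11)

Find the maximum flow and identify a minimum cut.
Max flow = 7, Min cut edges: (0,1)

Maximum flow: 7
Minimum cut: (0,1)
Partition: S = [0], T = [1, 2, 3, 4, 5, 6, 7, 8]

Max-flow min-cut theorem verified: both equal 7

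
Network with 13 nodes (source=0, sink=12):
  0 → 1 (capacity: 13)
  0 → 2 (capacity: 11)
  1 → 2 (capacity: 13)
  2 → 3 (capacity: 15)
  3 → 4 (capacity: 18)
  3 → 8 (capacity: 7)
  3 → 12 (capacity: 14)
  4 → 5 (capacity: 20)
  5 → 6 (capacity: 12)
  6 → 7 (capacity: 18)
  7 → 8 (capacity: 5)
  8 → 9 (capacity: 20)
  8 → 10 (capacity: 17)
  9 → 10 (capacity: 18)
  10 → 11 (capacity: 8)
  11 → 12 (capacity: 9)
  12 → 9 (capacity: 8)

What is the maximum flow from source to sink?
Maximum flow = 15

Max flow: 15

Flow assignment:
  0 → 1: 4/13
  0 → 2: 11/11
  1 → 2: 4/13
  2 → 3: 15/15
  3 → 8: 1/7
  3 → 12: 14/14
  8 → 10: 1/17
  10 → 11: 1/8
  11 → 12: 1/9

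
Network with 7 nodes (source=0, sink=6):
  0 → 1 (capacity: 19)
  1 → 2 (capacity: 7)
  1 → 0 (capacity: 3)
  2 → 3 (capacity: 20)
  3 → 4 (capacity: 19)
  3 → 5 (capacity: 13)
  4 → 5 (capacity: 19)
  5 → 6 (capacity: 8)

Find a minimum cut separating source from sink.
Min cut value = 7, edges: (1,2)

Min cut value: 7
Partition: S = [0, 1], T = [2, 3, 4, 5, 6]
Cut edges: (1,2)

By max-flow min-cut theorem, max flow = min cut = 7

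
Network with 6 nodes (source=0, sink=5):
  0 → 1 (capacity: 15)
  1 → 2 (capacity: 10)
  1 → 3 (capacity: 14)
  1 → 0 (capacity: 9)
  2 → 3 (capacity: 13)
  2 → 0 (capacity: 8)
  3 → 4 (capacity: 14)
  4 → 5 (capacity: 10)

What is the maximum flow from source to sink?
Maximum flow = 10

Max flow: 10

Flow assignment:
  0 → 1: 11/15
  1 → 2: 1/10
  1 → 3: 10/14
  2 → 0: 1/8
  3 → 4: 10/14
  4 → 5: 10/10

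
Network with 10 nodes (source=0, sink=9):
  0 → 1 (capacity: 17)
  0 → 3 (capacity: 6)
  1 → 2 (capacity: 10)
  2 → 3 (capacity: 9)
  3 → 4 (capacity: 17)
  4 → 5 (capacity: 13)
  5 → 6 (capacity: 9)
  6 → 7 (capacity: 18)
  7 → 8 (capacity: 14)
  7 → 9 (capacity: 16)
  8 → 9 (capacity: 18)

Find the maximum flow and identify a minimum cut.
Max flow = 9, Min cut edges: (5,6)

Maximum flow: 9
Minimum cut: (5,6)
Partition: S = [0, 1, 2, 3, 4, 5], T = [6, 7, 8, 9]

Max-flow min-cut theorem verified: both equal 9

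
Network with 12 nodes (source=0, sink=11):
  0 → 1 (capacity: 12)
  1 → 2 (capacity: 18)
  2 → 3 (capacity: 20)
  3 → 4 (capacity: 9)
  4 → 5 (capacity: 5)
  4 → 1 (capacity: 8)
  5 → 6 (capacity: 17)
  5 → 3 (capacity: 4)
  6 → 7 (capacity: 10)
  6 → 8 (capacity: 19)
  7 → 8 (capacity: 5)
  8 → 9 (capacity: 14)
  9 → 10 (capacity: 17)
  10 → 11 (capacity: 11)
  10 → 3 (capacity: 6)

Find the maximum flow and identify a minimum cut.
Max flow = 5, Min cut edges: (4,5)

Maximum flow: 5
Minimum cut: (4,5)
Partition: S = [0, 1, 2, 3, 4], T = [5, 6, 7, 8, 9, 10, 11]

Max-flow min-cut theorem verified: both equal 5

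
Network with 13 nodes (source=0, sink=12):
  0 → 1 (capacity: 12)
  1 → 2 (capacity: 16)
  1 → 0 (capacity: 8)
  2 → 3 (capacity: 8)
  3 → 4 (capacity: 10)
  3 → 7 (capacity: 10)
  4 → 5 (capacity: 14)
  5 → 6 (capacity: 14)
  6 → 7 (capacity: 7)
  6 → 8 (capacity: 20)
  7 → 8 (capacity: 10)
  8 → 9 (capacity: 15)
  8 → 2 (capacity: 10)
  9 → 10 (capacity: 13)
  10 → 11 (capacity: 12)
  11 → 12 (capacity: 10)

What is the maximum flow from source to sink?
Maximum flow = 8

Max flow: 8

Flow assignment:
  0 → 1: 8/12
  1 → 2: 8/16
  2 → 3: 8/8
  3 → 7: 8/10
  7 → 8: 8/10
  8 → 9: 8/15
  9 → 10: 8/13
  10 → 11: 8/12
  11 → 12: 8/10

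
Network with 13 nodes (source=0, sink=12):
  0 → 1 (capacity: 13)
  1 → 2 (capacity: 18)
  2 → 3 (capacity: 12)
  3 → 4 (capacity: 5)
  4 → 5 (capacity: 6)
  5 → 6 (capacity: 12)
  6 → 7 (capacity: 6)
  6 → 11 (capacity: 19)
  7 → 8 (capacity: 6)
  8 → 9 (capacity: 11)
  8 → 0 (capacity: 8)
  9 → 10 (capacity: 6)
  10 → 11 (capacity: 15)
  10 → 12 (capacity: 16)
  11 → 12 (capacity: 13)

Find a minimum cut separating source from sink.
Min cut value = 5, edges: (3,4)

Min cut value: 5
Partition: S = [0, 1, 2, 3], T = [4, 5, 6, 7, 8, 9, 10, 11, 12]
Cut edges: (3,4)

By max-flow min-cut theorem, max flow = min cut = 5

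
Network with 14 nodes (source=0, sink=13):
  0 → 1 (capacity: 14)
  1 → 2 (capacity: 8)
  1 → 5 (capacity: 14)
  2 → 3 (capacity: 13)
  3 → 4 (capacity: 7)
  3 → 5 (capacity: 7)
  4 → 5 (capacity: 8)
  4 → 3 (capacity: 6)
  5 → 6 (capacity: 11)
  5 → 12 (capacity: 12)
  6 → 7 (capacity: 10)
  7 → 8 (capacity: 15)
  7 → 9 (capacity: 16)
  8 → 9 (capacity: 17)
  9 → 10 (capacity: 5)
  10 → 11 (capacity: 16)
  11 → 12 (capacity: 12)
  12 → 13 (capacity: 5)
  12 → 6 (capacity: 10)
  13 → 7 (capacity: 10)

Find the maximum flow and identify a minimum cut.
Max flow = 5, Min cut edges: (12,13)

Maximum flow: 5
Minimum cut: (12,13)
Partition: S = [0, 1, 2, 3, 4, 5, 6, 7, 8, 9, 10, 11, 12], T = [13]

Max-flow min-cut theorem verified: both equal 5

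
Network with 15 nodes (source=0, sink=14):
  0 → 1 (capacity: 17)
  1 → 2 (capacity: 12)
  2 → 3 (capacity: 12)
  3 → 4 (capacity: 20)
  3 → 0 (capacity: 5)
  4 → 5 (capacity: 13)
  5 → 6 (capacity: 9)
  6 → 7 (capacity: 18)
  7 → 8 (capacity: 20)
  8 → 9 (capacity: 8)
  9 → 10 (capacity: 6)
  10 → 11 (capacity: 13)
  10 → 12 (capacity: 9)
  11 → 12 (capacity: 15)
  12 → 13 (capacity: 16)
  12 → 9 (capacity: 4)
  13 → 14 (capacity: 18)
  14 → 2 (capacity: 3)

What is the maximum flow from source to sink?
Maximum flow = 6

Max flow: 6

Flow assignment:
  0 → 1: 11/17
  1 → 2: 11/12
  2 → 3: 11/12
  3 → 4: 6/20
  3 → 0: 5/5
  4 → 5: 6/13
  5 → 6: 6/9
  6 → 7: 6/18
  7 → 8: 6/20
  8 → 9: 6/8
  9 → 10: 6/6
  10 → 12: 6/9
  12 → 13: 6/16
  13 → 14: 6/18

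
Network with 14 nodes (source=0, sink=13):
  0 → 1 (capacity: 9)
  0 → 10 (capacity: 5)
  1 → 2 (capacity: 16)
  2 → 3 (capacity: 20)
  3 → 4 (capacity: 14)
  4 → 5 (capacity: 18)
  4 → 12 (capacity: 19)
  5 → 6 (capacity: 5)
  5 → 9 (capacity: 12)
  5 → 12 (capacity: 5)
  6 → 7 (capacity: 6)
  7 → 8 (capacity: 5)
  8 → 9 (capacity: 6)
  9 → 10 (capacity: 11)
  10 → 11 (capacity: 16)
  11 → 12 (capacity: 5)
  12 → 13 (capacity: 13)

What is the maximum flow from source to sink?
Maximum flow = 13

Max flow: 13

Flow assignment:
  0 → 1: 9/9
  0 → 10: 4/5
  1 → 2: 9/16
  2 → 3: 9/20
  3 → 4: 9/14
  4 → 12: 9/19
  10 → 11: 4/16
  11 → 12: 4/5
  12 → 13: 13/13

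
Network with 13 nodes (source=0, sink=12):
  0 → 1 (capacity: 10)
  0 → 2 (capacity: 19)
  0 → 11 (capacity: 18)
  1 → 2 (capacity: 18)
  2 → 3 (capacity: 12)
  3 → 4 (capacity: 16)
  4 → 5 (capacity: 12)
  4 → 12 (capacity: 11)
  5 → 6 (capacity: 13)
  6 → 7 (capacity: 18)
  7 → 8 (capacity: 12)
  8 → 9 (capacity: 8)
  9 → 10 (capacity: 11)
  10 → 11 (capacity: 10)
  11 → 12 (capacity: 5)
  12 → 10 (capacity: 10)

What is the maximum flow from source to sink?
Maximum flow = 16

Max flow: 16

Flow assignment:
  0 → 2: 11/19
  0 → 11: 5/18
  2 → 3: 11/12
  3 → 4: 11/16
  4 → 12: 11/11
  11 → 12: 5/5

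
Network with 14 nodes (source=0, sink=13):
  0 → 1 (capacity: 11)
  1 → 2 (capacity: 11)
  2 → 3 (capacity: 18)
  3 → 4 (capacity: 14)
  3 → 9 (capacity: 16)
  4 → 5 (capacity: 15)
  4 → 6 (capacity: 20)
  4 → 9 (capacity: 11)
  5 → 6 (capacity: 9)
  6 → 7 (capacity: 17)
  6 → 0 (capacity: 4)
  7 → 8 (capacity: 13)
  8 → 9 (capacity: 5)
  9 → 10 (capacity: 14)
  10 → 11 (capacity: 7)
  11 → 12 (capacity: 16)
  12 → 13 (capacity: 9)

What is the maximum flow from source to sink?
Maximum flow = 7

Max flow: 7

Flow assignment:
  0 → 1: 7/11
  1 → 2: 7/11
  2 → 3: 7/18
  3 → 9: 7/16
  9 → 10: 7/14
  10 → 11: 7/7
  11 → 12: 7/16
  12 → 13: 7/9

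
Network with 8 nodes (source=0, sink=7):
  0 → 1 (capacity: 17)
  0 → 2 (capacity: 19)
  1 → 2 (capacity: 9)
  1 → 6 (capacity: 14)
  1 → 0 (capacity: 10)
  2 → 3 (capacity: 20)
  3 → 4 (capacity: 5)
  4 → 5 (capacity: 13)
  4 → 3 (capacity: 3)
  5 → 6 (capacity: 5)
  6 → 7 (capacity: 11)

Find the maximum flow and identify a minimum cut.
Max flow = 11, Min cut edges: (6,7)

Maximum flow: 11
Minimum cut: (6,7)
Partition: S = [0, 1, 2, 3, 4, 5, 6], T = [7]

Max-flow min-cut theorem verified: both equal 11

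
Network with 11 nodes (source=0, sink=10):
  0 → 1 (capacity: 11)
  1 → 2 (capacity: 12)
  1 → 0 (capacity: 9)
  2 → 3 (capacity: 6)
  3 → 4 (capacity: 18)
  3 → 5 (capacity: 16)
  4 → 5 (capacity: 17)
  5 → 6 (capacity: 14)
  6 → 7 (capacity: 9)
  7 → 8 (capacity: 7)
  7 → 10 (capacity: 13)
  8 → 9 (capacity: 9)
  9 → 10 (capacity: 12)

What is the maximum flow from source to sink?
Maximum flow = 6

Max flow: 6

Flow assignment:
  0 → 1: 6/11
  1 → 2: 6/12
  2 → 3: 6/6
  3 → 5: 6/16
  5 → 6: 6/14
  6 → 7: 6/9
  7 → 10: 6/13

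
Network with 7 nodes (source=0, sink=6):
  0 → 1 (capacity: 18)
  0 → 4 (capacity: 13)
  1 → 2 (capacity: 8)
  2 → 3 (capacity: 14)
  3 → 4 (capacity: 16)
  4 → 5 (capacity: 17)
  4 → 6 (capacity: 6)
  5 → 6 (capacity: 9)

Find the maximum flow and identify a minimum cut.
Max flow = 15, Min cut edges: (4,6), (5,6)

Maximum flow: 15
Minimum cut: (4,6), (5,6)
Partition: S = [0, 1, 2, 3, 4, 5], T = [6]

Max-flow min-cut theorem verified: both equal 15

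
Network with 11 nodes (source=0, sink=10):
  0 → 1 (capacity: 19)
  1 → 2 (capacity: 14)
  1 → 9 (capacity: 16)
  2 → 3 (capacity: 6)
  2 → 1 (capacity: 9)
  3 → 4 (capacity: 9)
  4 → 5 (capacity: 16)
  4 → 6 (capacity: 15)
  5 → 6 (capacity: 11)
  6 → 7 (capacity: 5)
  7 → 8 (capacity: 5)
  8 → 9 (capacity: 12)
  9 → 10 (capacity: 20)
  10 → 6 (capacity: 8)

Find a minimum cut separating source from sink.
Min cut value = 19, edges: (0,1)

Min cut value: 19
Partition: S = [0], T = [1, 2, 3, 4, 5, 6, 7, 8, 9, 10]
Cut edges: (0,1)

By max-flow min-cut theorem, max flow = min cut = 19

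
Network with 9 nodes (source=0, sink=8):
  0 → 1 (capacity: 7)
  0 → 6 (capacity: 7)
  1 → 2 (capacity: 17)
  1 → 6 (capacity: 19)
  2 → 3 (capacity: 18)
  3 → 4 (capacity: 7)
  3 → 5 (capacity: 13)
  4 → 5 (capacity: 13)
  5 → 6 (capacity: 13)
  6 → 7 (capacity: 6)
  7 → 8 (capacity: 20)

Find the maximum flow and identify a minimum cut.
Max flow = 6, Min cut edges: (6,7)

Maximum flow: 6
Minimum cut: (6,7)
Partition: S = [0, 1, 2, 3, 4, 5, 6], T = [7, 8]

Max-flow min-cut theorem verified: both equal 6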